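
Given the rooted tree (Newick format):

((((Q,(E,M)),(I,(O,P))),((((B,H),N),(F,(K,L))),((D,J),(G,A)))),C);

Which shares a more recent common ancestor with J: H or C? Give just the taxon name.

H

The MRCA of J and H subtends ((((B,H),N),(F,(K,L))),((D,J),(G,A))) (10 taxa).
The MRCA of J and C is the root, subtending the entire tree (17 taxa).
The first is nested inside the second, so J shares a more recent common ancestor with H.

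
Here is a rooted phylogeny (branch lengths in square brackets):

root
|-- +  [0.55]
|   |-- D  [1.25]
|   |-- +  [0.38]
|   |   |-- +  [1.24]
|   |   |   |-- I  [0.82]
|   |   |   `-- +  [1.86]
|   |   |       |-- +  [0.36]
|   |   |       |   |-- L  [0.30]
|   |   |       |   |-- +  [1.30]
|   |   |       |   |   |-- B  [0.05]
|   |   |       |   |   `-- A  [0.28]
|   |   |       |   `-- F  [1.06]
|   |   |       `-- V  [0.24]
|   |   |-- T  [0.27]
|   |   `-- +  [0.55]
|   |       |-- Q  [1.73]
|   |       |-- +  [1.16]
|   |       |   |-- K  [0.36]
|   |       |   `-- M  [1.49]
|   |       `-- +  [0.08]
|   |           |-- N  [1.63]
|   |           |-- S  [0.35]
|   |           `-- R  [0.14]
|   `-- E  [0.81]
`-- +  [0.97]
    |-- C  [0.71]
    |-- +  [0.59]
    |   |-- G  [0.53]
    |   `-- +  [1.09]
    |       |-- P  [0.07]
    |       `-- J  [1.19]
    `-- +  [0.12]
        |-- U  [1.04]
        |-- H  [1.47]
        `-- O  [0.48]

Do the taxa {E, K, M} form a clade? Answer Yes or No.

No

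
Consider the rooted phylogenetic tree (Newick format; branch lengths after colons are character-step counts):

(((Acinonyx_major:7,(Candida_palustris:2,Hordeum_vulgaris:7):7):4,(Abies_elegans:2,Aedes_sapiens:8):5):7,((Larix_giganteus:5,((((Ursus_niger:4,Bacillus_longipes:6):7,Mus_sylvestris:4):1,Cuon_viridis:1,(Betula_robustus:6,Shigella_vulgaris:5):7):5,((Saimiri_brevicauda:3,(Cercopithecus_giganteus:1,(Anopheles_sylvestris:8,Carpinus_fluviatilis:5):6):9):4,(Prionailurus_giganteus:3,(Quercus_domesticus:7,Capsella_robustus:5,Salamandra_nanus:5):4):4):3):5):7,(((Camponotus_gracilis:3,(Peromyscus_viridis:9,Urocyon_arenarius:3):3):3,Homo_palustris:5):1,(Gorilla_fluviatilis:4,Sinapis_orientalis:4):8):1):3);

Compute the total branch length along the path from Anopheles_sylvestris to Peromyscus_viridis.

The path runs Anopheles_sylvestris → … → MRCA → … → Peromyscus_viridis; the MRCA is the node subtending ((Larix_giganteus,((((Ursus_niger,Bacillus_longipes),Mus_sylvestris),Cuon_viridis,(Betula_robustus,Shigella_vulgaris)),((Saimiri_brevicauda,(Cercopithecus_giganteus,(Anopheles_sylvestris,Carpinus_fluviatilis))),(Prionailurus_giganteus,(Quercus_domesticus,Capsella_robustus,Salamandra_nanus))))),(((Camponotus_gracilis,(Peromyscus_viridis,Urocyon_arenarius)),Homo_palustris),(Gorilla_fluviatilis,Sinapis_orientalis))).
Branch lengths along that path: 8 + 6 + 9 + 4 + 3 + 5 + 7 + 1 + 1 + 3 + 3 + 9 = 59.

59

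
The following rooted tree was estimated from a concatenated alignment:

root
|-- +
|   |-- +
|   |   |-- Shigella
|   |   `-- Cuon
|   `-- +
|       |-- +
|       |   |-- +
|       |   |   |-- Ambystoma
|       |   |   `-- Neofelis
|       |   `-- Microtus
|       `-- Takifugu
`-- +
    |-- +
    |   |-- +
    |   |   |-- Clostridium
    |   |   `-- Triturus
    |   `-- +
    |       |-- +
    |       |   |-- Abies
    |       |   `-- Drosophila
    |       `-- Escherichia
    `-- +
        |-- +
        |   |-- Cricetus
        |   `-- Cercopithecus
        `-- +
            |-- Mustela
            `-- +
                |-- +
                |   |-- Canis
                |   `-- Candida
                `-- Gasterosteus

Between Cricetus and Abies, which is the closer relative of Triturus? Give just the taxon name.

The MRCA of Triturus and Abies subtends ((Clostridium,Triturus),((Abies,Drosophila),Escherichia)) (5 taxa).
The MRCA of Triturus and Cricetus subtends (((Clostridium,Triturus),((Abies,Drosophila),Escherichia)),((Cricetus,Cercopithecus),(Mustela,((Canis,Candida),Gasterosteus)))) (11 taxa).
The first is nested inside the second, so Triturus shares a more recent common ancestor with Abies.

Abies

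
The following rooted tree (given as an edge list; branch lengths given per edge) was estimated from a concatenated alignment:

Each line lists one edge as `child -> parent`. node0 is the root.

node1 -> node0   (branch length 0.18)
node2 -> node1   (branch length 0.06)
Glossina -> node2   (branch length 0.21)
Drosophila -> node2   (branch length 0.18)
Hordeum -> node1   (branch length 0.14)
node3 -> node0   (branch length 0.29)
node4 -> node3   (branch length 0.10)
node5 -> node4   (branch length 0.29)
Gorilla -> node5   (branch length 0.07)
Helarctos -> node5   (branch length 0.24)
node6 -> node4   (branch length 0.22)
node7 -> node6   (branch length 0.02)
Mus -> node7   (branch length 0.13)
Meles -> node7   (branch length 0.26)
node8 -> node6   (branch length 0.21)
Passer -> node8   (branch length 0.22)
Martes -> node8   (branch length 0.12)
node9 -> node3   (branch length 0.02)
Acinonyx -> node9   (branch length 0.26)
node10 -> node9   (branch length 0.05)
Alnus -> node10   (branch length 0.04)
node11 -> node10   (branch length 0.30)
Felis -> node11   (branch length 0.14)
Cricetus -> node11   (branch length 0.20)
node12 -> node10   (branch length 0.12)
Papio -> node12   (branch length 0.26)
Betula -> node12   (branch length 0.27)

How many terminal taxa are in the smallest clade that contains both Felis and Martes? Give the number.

12

The MRCA of Felis and Martes is the node subtending (((Gorilla,Helarctos),((Mus,Meles),(Passer,Martes))),(Acinonyx,(Alnus,(Felis,Cricetus),(Papio,Betula)))).
That clade contains 12 terminal taxa: Acinonyx, Alnus, Betula, Cricetus, Felis, Gorilla, Helarctos, Martes, Meles, Mus, Papio, Passer.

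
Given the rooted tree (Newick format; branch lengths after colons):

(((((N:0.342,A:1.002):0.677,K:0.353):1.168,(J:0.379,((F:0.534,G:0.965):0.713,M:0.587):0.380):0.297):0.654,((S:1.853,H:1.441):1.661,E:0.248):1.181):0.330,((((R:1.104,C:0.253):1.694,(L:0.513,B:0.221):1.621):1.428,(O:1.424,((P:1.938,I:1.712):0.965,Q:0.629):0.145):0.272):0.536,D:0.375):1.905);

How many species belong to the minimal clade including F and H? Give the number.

10

The MRCA of F and H is the node subtending ((((N,A),K),(J,((F,G),M))),((S,H),E)).
That clade contains 10 terminal taxa: A, E, F, G, H, J, K, M, N, S.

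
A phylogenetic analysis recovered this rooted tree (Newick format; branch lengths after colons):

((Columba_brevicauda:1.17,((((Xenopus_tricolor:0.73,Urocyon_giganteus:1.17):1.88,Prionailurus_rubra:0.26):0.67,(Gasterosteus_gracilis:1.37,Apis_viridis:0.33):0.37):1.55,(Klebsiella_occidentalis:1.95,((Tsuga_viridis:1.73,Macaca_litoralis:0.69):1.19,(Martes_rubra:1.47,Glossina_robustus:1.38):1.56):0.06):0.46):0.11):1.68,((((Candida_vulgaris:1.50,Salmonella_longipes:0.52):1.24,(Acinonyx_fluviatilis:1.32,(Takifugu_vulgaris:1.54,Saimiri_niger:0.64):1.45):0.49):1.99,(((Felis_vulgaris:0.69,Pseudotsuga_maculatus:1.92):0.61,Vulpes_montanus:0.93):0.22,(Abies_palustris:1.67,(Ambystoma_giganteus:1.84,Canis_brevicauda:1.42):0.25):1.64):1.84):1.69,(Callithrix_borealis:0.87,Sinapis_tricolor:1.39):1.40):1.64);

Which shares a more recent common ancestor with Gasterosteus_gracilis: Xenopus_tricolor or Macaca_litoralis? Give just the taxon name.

Xenopus_tricolor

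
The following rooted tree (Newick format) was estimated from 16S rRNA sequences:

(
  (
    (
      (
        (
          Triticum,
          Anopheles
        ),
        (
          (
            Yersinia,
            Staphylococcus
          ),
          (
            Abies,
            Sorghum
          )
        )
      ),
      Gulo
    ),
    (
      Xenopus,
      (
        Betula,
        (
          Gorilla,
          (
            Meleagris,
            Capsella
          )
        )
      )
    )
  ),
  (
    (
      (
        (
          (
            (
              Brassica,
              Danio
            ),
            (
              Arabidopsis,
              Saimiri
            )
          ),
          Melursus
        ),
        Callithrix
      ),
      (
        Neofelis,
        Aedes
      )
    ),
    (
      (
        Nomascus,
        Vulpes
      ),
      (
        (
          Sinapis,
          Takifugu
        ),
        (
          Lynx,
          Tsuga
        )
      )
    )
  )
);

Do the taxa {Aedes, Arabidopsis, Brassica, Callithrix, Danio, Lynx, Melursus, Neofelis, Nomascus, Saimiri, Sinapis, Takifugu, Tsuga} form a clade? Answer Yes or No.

No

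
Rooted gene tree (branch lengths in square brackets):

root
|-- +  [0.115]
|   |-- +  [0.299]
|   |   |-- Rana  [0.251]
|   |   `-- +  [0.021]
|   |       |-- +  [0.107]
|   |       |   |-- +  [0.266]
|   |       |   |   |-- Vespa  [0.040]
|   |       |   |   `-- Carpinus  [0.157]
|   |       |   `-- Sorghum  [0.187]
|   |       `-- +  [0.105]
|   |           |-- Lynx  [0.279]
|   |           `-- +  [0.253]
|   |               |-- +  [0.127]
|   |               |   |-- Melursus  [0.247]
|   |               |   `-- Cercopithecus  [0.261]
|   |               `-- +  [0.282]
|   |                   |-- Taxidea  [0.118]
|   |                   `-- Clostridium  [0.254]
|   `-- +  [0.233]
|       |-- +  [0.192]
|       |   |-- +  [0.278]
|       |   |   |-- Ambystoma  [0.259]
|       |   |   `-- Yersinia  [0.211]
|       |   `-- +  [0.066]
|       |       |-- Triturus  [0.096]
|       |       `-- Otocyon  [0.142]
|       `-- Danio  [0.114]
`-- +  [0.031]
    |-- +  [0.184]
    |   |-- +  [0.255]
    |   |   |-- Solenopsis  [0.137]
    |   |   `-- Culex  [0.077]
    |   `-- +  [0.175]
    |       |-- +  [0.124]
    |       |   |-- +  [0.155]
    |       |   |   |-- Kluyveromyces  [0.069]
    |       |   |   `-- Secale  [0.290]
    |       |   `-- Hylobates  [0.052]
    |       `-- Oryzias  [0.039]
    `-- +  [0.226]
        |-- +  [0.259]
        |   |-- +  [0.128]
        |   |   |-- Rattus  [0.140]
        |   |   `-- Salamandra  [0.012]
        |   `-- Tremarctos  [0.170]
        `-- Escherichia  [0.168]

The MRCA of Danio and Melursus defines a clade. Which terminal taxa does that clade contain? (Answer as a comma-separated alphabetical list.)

Tracing Danio: it sits inside (((Ambystoma,Yersinia),(Triturus,Otocyon)),Danio).
Tracing Melursus: it sits inside (Melursus,Cercopithecus).
The smallest clade enclosing both is ((Rana,(((Vespa,Carpinus),Sorghum),(Lynx,((Melursus,Cercopithecus),(Taxidea,Clostridium))))),(((Ambystoma,Yersinia),(Triturus,Otocyon)),Danio)); the answer is its 14 terminal taxa in alphabetical order.

Ambystoma, Carpinus, Cercopithecus, Clostridium, Danio, Lynx, Melursus, Otocyon, Rana, Sorghum, Taxidea, Triturus, Vespa, Yersinia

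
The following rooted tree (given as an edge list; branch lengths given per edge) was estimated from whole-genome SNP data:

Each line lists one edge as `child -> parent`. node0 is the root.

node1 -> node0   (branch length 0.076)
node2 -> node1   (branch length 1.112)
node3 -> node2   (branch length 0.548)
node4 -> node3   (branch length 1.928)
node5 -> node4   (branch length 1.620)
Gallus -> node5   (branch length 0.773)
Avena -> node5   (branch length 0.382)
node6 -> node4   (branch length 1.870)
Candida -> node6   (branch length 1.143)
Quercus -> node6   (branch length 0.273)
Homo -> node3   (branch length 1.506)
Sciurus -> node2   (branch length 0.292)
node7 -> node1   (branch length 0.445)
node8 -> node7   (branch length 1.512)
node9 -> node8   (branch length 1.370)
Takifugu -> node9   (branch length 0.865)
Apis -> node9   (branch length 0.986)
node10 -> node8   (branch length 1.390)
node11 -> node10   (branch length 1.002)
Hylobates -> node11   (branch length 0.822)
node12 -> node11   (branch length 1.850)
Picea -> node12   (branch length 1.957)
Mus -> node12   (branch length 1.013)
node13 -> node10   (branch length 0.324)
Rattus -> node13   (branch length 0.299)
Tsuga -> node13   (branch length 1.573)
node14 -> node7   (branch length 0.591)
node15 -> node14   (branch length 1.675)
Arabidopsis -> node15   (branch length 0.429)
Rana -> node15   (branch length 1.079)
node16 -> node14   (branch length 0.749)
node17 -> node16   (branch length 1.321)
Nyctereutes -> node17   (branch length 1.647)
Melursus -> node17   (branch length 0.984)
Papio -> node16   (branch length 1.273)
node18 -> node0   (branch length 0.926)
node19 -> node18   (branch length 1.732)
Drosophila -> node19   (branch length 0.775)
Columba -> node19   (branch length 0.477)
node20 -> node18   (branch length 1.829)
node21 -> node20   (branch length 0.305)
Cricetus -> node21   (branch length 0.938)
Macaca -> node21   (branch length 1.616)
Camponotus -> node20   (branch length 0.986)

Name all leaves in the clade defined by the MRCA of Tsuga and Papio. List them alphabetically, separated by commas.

Apis, Arabidopsis, Hylobates, Melursus, Mus, Nyctereutes, Papio, Picea, Rana, Rattus, Takifugu, Tsuga

Tracing Tsuga: it sits inside (Rattus,Tsuga).
Tracing Papio: it sits inside ((Nyctereutes,Melursus),Papio).
The smallest clade enclosing both is (((Takifugu,Apis),((Hylobates,(Picea,Mus)),(Rattus,Tsuga))),((Arabidopsis,Rana),((Nyctereutes,Melursus),Papio))); the answer is its 12 terminal taxa in alphabetical order.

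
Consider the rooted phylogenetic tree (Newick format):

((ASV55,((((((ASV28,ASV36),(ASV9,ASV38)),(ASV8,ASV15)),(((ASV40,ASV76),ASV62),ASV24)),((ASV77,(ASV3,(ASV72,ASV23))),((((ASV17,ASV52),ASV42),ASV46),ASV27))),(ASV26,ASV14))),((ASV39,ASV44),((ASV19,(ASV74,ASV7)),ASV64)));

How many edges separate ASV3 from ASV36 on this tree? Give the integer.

9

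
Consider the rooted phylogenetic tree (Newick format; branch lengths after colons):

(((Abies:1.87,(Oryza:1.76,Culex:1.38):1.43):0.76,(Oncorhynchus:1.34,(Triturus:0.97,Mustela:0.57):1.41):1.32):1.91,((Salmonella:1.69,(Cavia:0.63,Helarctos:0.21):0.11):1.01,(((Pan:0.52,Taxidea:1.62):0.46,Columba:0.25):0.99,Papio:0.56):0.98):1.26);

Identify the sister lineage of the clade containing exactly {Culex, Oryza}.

Abies

The clade containing exactly {Culex, Oryza} attaches to the tree at the node subtending (Abies,(Oryza,Culex)).
The other lineage descending from that same node — the sister group — is the single tip Abies.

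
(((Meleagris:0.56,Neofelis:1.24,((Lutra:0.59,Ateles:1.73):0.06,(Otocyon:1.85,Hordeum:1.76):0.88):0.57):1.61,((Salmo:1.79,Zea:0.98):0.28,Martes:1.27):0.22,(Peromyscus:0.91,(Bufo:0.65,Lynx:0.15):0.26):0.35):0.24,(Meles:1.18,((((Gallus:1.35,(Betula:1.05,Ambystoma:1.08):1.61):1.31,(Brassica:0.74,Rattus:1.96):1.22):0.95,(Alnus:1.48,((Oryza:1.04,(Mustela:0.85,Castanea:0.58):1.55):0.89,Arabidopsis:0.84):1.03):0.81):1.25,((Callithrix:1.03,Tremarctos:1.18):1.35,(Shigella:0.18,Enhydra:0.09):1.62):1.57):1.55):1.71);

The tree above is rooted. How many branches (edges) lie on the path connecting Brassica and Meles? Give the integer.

6

The MRCA of Brassica and Meles is the node subtending (Meles,((((Gallus,(Betula,Ambystoma)),(Brassica,Rattus)),(Alnus,((Oryza,(Mustela,Castanea)),Arabidopsis))),((Callithrix,Tremarctos),(Shigella,Enhydra)))).
From Brassica up to that node: 5 branches. From Meles up to the same node: 1 branch. Total: 5 + 1 = 6.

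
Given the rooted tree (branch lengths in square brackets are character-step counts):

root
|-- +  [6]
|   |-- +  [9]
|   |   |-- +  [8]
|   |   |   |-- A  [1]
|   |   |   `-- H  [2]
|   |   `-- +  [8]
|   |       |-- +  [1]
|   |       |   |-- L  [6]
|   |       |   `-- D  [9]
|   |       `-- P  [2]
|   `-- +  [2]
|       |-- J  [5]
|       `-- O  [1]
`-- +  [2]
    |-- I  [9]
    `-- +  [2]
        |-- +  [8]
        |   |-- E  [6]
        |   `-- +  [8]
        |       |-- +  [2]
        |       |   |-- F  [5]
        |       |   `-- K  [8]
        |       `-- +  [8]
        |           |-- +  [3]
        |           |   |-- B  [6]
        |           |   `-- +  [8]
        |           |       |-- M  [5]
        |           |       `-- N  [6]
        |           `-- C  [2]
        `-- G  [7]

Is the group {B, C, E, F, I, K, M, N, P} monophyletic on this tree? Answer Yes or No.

The MRCA of the listed taxa is the root, so the smallest clade containing them is the whole tree.
That clade also contains A, D, G, H, J, L, O, which are not in the proposed group, so the group is not monophyletic.

No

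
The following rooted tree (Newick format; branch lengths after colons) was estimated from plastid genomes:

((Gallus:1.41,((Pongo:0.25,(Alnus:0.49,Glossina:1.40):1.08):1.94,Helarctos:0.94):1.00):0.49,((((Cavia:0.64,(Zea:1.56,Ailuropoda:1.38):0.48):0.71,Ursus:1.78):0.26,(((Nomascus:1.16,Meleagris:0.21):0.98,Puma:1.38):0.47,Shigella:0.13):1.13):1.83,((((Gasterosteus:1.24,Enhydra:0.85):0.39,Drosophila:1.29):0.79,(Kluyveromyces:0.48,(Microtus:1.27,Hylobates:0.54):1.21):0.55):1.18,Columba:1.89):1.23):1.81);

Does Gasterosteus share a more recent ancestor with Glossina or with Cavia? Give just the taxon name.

The MRCA of Gasterosteus and Cavia subtends ((((Cavia,(Zea,Ailuropoda)),Ursus),(((Nomascus,Meleagris),Puma),Shigella)),((((Gasterosteus,Enhydra),Drosophila),(Kluyveromyces,(Microtus,Hylobates))),Columba)) (15 taxa).
The MRCA of Gasterosteus and Glossina is the root, subtending the entire tree (20 taxa).
The first is nested inside the second, so Gasterosteus shares a more recent common ancestor with Cavia.

Cavia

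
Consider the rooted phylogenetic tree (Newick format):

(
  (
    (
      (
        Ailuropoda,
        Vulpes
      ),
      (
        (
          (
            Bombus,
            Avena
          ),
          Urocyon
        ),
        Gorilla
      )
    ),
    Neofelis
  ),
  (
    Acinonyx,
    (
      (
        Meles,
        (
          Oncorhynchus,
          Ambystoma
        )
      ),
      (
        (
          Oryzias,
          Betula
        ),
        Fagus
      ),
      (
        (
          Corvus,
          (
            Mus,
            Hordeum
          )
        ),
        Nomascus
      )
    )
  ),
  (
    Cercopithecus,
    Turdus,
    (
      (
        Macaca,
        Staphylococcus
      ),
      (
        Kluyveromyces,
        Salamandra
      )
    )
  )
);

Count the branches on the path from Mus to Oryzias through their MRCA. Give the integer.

The MRCA of Mus and Oryzias is the node subtending ((Meles,(Oncorhynchus,Ambystoma)),((Oryzias,Betula),Fagus),((Corvus,(Mus,Hordeum)),Nomascus)).
From Mus up to that node: 4 branches. From Oryzias up to the same node: 3 branches. Total: 4 + 3 = 7.

7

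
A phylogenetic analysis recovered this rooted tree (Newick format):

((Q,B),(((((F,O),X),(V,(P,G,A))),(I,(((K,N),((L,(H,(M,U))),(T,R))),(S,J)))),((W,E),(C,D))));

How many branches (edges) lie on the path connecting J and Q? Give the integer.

The MRCA of J and Q is the root of the tree.
From J up to that node: 6 branches. From Q up to the same node: 2 branches. Total: 6 + 2 = 8.

8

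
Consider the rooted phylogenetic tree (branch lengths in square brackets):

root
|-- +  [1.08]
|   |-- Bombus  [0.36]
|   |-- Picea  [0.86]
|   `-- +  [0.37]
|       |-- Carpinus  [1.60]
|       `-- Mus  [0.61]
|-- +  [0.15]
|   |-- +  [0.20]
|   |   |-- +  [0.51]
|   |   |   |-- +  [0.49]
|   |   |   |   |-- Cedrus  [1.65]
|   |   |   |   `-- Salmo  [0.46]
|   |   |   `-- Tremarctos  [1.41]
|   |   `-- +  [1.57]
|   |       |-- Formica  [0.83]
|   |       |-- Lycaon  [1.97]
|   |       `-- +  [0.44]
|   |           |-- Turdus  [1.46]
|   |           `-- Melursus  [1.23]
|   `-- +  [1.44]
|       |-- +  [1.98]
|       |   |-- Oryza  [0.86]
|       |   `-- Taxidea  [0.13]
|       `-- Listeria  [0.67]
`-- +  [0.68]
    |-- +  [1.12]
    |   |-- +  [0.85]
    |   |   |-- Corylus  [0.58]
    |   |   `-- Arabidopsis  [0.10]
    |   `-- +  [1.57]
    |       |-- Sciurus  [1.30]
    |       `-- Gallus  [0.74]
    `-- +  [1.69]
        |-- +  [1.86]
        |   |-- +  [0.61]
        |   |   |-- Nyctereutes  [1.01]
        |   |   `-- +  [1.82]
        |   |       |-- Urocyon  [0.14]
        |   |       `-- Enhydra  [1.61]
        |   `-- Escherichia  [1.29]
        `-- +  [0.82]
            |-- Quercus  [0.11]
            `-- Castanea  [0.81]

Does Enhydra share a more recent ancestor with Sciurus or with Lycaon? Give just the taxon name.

Sciurus

The MRCA of Enhydra and Sciurus subtends (((Corylus,Arabidopsis),(Sciurus,Gallus)),(((Nyctereutes,(Urocyon,Enhydra)),Escherichia),(Quercus,Castanea))) (10 taxa).
The MRCA of Enhydra and Lycaon is the root, subtending the entire tree (24 taxa).
The first is nested inside the second, so Enhydra shares a more recent common ancestor with Sciurus.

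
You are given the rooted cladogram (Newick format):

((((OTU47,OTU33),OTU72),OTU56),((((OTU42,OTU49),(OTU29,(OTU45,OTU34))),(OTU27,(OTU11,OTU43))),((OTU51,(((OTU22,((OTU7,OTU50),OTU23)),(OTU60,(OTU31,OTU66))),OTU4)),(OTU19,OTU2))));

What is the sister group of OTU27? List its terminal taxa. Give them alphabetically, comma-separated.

OTU27 attaches to the tree at the node subtending (OTU27,(OTU11,OTU43)).
The other lineage descending from that same node — the sister group — is (OTU11,OTU43); its 2 tips in alphabetical order are the answer.

OTU11, OTU43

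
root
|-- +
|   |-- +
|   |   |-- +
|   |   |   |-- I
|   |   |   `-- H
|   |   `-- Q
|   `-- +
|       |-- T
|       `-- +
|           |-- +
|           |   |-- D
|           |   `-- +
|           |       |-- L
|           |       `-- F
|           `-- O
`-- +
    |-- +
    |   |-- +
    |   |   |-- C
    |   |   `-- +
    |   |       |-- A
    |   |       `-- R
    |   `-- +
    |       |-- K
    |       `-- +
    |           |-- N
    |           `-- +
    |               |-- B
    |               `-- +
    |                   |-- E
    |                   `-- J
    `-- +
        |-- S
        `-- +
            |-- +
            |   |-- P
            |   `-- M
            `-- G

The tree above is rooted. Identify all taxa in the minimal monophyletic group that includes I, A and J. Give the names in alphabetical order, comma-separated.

A, B, C, D, E, F, G, H, I, J, K, L, M, N, O, P, Q, R, S, T

Tracing I: it sits inside (I,H).
Tracing A: it sits inside (A,R).
Tracing J: it sits inside (E,J).
The smallest clade enclosing all 3 is the whole tree (their MRCA is the root), so the answer is all 20 tips in alphabetical order.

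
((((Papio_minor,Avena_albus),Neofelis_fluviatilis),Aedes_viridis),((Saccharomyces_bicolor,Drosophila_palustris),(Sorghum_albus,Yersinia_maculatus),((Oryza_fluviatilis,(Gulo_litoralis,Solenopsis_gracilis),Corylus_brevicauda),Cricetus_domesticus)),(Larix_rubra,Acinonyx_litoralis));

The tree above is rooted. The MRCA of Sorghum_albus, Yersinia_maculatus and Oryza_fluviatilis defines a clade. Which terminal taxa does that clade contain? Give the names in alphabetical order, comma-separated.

Corylus_brevicauda, Cricetus_domesticus, Drosophila_palustris, Gulo_litoralis, Oryza_fluviatilis, Saccharomyces_bicolor, Solenopsis_gracilis, Sorghum_albus, Yersinia_maculatus

Tracing Sorghum_albus: it sits inside (Sorghum_albus,Yersinia_maculatus).
Tracing Yersinia_maculatus: it sits inside (Sorghum_albus,Yersinia_maculatus).
Tracing Oryza_fluviatilis: it sits inside (Oryza_fluviatilis,(Gulo_litoralis,Solenopsis_gracilis),Corylus_brevicauda).
The smallest clade enclosing all 3 is ((Saccharomyces_bicolor,Drosophila_palustris),(Sorghum_albus,Yersinia_maculatus),((Oryza_fluviatilis,(Gulo_litoralis,Solenopsis_gracilis),Corylus_brevicauda),Cricetus_domesticus)); the answer is its 9 terminal taxa in alphabetical order.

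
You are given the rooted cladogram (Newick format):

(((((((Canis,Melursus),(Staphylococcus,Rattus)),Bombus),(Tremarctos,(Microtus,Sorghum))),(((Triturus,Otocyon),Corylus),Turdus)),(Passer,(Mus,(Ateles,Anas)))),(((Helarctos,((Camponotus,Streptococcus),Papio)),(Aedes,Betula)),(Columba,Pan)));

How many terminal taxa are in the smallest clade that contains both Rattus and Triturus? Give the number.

The MRCA of Rattus and Triturus is the node subtending (((((Canis,Melursus),(Staphylococcus,Rattus)),Bombus),(Tremarctos,(Microtus,Sorghum))),(((Triturus,Otocyon),Corylus),Turdus)).
That clade contains 12 terminal taxa: Bombus, Canis, Corylus, Melursus, Microtus, Otocyon, Rattus, Sorghum, Staphylococcus, Tremarctos, Triturus, Turdus.

12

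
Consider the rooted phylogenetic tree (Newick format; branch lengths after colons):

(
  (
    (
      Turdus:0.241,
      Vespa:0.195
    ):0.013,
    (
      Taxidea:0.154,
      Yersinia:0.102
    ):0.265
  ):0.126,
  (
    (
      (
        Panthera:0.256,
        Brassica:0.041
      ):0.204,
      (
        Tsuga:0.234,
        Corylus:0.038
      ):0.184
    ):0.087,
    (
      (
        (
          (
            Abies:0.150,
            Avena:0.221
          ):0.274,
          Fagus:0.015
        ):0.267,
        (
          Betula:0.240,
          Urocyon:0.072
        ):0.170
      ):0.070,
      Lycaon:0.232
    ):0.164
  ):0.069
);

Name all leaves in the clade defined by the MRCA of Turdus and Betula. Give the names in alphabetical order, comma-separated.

Abies, Avena, Betula, Brassica, Corylus, Fagus, Lycaon, Panthera, Taxidea, Tsuga, Turdus, Urocyon, Vespa, Yersinia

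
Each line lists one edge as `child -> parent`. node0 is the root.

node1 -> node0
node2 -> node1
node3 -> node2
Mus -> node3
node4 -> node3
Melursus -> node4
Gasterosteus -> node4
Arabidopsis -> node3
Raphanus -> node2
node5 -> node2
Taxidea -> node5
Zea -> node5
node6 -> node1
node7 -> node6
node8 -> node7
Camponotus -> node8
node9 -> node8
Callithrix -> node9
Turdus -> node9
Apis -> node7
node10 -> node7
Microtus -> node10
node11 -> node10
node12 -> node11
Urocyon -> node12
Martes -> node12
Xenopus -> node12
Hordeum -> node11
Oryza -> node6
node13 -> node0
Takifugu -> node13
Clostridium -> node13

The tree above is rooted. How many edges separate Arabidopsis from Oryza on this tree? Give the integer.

The MRCA of Arabidopsis and Oryza is the node subtending (((Mus,(Melursus,Gasterosteus),Arabidopsis),Raphanus,(Taxidea,Zea)),(((Camponotus,(Callithrix,Turdus)),Apis,(Microtus,((Urocyon,Martes,Xenopus),Hordeum))),Oryza)).
From Arabidopsis up to that node: 3 branches. From Oryza up to the same node: 2 branches. Total: 3 + 2 = 5.

5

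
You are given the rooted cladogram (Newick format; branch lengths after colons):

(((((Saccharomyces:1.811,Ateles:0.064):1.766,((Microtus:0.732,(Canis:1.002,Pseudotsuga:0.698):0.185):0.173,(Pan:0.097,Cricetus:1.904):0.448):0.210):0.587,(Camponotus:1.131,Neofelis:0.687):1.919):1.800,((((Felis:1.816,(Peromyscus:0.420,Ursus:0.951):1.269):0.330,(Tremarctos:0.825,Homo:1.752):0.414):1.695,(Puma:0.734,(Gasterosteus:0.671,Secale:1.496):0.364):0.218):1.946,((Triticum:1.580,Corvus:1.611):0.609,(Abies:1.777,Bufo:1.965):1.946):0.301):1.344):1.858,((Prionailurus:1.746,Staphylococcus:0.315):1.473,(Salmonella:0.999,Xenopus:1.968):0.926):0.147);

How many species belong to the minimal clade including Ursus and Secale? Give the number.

8

The MRCA of Ursus and Secale is the node subtending (((Felis,(Peromyscus,Ursus)),(Tremarctos,Homo)),(Puma,(Gasterosteus,Secale))).
That clade contains 8 terminal taxa: Felis, Gasterosteus, Homo, Peromyscus, Puma, Secale, Tremarctos, Ursus.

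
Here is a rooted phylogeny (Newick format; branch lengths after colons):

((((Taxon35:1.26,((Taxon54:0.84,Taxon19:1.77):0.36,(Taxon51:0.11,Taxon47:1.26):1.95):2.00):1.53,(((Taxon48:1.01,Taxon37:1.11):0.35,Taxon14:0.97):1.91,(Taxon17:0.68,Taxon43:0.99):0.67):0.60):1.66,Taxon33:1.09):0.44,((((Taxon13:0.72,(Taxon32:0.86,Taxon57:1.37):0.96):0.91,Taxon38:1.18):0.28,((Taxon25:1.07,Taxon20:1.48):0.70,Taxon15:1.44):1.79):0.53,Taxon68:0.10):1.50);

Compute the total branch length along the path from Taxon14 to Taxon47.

The path runs Taxon14 → … → MRCA → … → Taxon47; the MRCA is the node subtending ((Taxon35,((Taxon54,Taxon19),(Taxon51,Taxon47))),(((Taxon48,Taxon37),Taxon14),(Taxon17,Taxon43))).
Branch lengths along that path: 0.97 + 1.91 + 0.60 + 1.53 + 2.00 + 1.95 + 1.26 = 10.22.

10.22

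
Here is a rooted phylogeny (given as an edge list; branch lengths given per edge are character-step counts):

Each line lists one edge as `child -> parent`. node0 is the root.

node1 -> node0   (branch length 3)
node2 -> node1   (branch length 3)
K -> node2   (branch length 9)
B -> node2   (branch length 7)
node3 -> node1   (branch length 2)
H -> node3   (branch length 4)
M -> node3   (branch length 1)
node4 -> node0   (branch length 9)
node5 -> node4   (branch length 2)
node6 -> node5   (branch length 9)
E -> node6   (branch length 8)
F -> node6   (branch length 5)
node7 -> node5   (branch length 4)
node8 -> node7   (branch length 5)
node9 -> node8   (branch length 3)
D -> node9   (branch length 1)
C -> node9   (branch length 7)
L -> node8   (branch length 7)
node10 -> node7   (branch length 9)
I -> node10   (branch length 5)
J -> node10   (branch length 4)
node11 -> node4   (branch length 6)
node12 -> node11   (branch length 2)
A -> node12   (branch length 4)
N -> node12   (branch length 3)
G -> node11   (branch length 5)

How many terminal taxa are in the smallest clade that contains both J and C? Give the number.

The MRCA of J and C is the node subtending (((D,C),L),(I,J)).
That clade contains 5 terminal taxa: C, D, I, J, L.

5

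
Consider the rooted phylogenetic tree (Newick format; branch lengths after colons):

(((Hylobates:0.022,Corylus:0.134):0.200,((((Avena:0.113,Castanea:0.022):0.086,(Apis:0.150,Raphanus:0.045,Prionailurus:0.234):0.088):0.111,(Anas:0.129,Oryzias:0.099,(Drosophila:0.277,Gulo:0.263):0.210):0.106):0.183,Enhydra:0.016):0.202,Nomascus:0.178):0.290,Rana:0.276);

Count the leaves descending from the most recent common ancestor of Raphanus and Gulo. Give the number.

The MRCA of Raphanus and Gulo is the node subtending (((Avena,Castanea),(Apis,Raphanus,Prionailurus)),(Anas,Oryzias,(Drosophila,Gulo))).
That clade contains 9 terminal taxa: Anas, Apis, Avena, Castanea, Drosophila, Gulo, Oryzias, Prionailurus, Raphanus.

9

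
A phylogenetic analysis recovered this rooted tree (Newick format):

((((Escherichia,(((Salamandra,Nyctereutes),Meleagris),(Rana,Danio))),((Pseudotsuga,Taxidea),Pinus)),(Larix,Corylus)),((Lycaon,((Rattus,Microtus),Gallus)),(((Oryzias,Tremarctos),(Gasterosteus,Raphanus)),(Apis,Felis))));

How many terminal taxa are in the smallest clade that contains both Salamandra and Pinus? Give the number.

9

The MRCA of Salamandra and Pinus is the node subtending ((Escherichia,(((Salamandra,Nyctereutes),Meleagris),(Rana,Danio))),((Pseudotsuga,Taxidea),Pinus)).
That clade contains 9 terminal taxa: Danio, Escherichia, Meleagris, Nyctereutes, Pinus, Pseudotsuga, Rana, Salamandra, Taxidea.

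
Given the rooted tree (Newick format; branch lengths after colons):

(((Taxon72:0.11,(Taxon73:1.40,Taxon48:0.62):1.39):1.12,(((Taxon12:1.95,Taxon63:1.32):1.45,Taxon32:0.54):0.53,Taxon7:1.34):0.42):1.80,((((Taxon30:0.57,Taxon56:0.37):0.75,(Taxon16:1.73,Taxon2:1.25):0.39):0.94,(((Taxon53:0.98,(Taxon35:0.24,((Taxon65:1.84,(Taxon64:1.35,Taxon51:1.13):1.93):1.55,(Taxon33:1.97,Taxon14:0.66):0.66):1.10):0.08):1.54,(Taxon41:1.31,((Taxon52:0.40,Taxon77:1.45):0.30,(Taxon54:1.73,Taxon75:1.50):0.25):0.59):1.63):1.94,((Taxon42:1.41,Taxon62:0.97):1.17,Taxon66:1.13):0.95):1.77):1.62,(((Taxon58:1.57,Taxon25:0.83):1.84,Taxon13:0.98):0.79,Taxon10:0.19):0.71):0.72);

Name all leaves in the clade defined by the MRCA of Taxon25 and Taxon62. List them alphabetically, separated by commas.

Tracing Taxon25: it sits inside (Taxon58,Taxon25).
Tracing Taxon62: it sits inside (Taxon42,Taxon62).
The smallest clade enclosing both is ((((Taxon30,Taxon56),(Taxon16,Taxon2)),(((Taxon53,(Taxon35,((Taxon65,(Taxon64,Taxon51)),(Taxon33,Taxon14)))),(Taxon41,((Taxon52,Taxon77),(Taxon54,Taxon75)))),((Taxon42,Taxon62),Taxon66))),(((Taxon58,Taxon25),Taxon13),Taxon10)); the answer is its 23 terminal taxa in alphabetical order.

Taxon10, Taxon13, Taxon14, Taxon16, Taxon2, Taxon25, Taxon30, Taxon33, Taxon35, Taxon41, Taxon42, Taxon51, Taxon52, Taxon53, Taxon54, Taxon56, Taxon58, Taxon62, Taxon64, Taxon65, Taxon66, Taxon75, Taxon77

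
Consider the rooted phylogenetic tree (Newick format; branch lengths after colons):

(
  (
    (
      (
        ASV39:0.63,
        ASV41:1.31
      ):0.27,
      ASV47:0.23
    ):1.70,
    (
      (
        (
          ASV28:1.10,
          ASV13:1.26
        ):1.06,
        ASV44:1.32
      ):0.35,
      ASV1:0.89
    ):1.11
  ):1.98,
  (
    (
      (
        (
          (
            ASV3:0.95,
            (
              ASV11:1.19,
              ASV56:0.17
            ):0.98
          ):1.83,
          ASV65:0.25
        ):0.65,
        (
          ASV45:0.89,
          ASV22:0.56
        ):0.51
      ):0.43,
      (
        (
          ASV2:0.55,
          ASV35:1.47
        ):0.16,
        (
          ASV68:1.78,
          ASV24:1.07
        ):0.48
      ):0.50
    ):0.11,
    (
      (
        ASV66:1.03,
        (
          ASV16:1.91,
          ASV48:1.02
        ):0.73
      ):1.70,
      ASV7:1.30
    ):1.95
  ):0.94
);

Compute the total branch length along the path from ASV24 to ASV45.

3.88

The path runs ASV24 → … → MRCA → … → ASV45; the MRCA is the node subtending ((((ASV3,(ASV11,ASV56)),ASV65),(ASV45,ASV22)),((ASV2,ASV35),(ASV68,ASV24))).
Branch lengths along that path: 1.07 + 0.48 + 0.50 + 0.43 + 0.51 + 0.89 = 3.88.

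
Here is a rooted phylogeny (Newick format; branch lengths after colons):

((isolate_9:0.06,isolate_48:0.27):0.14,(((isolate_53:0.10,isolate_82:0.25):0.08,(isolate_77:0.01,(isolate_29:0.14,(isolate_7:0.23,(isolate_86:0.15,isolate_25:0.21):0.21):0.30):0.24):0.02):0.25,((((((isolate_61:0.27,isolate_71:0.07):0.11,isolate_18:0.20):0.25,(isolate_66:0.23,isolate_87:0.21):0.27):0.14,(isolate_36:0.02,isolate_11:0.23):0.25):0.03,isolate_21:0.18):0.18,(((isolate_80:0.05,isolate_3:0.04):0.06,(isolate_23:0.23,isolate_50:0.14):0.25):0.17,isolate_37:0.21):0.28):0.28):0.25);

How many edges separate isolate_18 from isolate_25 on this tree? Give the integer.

12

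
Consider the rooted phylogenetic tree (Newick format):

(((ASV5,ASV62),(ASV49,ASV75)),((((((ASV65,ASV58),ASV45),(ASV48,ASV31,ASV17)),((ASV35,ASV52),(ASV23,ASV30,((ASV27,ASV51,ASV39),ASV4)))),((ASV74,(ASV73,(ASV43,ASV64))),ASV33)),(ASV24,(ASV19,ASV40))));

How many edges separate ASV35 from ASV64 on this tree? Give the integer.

The MRCA of ASV35 and ASV64 is the node subtending (((((ASV65,ASV58),ASV45),(ASV48,ASV31,ASV17)),((ASV35,ASV52),(ASV23,ASV30,((ASV27,ASV51,ASV39),ASV4)))),((ASV74,(ASV73,(ASV43,ASV64))),ASV33)).
From ASV35 up to that node: 4 branches. From ASV64 up to the same node: 5 branches. Total: 4 + 5 = 9.

9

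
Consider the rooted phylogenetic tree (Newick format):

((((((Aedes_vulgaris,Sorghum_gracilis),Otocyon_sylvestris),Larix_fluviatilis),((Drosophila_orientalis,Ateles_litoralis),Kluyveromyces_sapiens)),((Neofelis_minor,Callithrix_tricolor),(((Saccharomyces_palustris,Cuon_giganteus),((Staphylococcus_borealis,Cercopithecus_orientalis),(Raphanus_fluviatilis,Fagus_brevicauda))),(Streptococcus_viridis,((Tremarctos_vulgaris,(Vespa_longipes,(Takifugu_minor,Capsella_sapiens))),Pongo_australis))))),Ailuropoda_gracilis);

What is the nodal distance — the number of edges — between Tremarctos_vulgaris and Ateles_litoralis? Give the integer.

The MRCA of Tremarctos_vulgaris and Ateles_litoralis is the node subtending (((((Aedes_vulgaris,Sorghum_gracilis),Otocyon_sylvestris),Larix_fluviatilis),((Drosophila_orientalis,Ateles_litoralis),Kluyveromyces_sapiens)),((Neofelis_minor,Callithrix_tricolor),(((Saccharomyces_palustris,Cuon_giganteus),((Staphylococcus_borealis,Cercopithecus_orientalis),(Raphanus_fluviatilis,Fagus_brevicauda))),(Streptococcus_viridis,((Tremarctos_vulgaris,(Vespa_longipes,(Takifugu_minor,Capsella_sapiens))),Pongo_australis))))).
From Tremarctos_vulgaris up to that node: 6 branches. From Ateles_litoralis up to the same node: 4 branches. Total: 6 + 4 = 10.

10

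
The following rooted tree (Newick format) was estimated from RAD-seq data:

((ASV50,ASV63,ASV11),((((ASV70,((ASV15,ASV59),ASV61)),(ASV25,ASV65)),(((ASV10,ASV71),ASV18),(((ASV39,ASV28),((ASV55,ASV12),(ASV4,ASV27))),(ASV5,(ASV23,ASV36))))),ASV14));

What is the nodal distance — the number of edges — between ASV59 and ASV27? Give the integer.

The MRCA of ASV59 and ASV27 is the node subtending (((ASV70,((ASV15,ASV59),ASV61)),(ASV25,ASV65)),(((ASV10,ASV71),ASV18),(((ASV39,ASV28),((ASV55,ASV12),(ASV4,ASV27))),(ASV5,(ASV23,ASV36))))).
From ASV59 up to that node: 5 branches. From ASV27 up to the same node: 6 branches. Total: 5 + 6 = 11.

11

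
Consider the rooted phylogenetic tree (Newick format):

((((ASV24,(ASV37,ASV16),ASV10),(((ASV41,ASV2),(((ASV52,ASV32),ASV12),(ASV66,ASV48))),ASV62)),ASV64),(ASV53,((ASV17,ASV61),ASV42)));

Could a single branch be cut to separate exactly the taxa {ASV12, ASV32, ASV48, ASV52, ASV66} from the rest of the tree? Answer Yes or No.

The most recent common ancestor of these taxa subtends (((ASV52,ASV32),ASV12),(ASV66,ASV48)).
That clade has exactly 5 tips — every listed taxon and nothing else — so the group is monophyletic.

Yes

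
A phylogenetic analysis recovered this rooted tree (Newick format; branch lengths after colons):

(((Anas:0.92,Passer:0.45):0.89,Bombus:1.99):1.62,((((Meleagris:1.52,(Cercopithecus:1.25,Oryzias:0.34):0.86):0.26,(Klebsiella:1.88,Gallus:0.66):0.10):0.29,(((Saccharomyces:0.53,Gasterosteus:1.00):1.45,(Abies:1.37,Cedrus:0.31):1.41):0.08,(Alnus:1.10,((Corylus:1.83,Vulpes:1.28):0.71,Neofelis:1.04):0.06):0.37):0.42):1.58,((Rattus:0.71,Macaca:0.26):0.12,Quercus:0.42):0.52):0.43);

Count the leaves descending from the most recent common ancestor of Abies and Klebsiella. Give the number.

13

The MRCA of Abies and Klebsiella is the node subtending (((Meleagris,(Cercopithecus,Oryzias)),(Klebsiella,Gallus)),(((Saccharomyces,Gasterosteus),(Abies,Cedrus)),(Alnus,((Corylus,Vulpes),Neofelis)))).
That clade contains 13 terminal taxa: Abies, Alnus, Cedrus, Cercopithecus, Corylus, Gallus, Gasterosteus, Klebsiella, Meleagris, Neofelis, Oryzias, Saccharomyces, Vulpes.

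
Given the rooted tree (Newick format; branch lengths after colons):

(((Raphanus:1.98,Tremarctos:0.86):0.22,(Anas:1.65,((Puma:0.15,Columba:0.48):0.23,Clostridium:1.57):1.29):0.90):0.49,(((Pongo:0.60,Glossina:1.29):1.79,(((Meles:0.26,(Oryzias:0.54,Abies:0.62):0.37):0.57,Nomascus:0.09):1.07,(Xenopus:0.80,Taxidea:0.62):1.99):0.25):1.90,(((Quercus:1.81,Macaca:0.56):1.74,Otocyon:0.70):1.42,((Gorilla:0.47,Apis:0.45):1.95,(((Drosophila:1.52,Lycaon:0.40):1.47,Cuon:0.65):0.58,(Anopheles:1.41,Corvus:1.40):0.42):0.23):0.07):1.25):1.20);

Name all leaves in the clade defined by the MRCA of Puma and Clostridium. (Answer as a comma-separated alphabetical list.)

Clostridium, Columba, Puma

Tracing Puma: it sits inside (Puma,Columba).
Tracing Clostridium: it sits inside ((Puma,Columba),Clostridium).
The smallest clade enclosing both is ((Puma,Columba),Clostridium); the answer is its 3 terminal taxa in alphabetical order.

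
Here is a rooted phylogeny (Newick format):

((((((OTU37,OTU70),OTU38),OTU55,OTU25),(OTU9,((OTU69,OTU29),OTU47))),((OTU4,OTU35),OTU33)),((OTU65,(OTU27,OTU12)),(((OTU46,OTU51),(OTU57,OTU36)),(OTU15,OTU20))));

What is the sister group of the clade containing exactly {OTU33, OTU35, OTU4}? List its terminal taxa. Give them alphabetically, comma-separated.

OTU25, OTU29, OTU37, OTU38, OTU47, OTU55, OTU69, OTU70, OTU9

The clade containing exactly {OTU33, OTU35, OTU4} attaches to the tree at the node subtending (((((OTU37,OTU70),OTU38),OTU55,OTU25),(OTU9,((OTU69,OTU29),OTU47))),((OTU4,OTU35),OTU33)).
The other lineage descending from that same node — the sister group — is ((((OTU37,OTU70),OTU38),OTU55,OTU25),(OTU9,((OTU69,OTU29),OTU47))); its 9 tips in alphabetical order are the answer.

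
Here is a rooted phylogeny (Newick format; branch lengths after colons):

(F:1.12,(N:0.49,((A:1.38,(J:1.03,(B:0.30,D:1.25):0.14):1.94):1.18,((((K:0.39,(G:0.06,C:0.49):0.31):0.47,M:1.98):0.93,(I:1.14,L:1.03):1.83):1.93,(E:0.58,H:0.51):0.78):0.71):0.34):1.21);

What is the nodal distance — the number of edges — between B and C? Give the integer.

10

The MRCA of B and C is the node subtending ((A,(J,(B,D))),((((K,(G,C)),M),(I,L)),(E,H))).
From B up to that node: 4 branches. From C up to the same node: 6 branches. Total: 4 + 6 = 10.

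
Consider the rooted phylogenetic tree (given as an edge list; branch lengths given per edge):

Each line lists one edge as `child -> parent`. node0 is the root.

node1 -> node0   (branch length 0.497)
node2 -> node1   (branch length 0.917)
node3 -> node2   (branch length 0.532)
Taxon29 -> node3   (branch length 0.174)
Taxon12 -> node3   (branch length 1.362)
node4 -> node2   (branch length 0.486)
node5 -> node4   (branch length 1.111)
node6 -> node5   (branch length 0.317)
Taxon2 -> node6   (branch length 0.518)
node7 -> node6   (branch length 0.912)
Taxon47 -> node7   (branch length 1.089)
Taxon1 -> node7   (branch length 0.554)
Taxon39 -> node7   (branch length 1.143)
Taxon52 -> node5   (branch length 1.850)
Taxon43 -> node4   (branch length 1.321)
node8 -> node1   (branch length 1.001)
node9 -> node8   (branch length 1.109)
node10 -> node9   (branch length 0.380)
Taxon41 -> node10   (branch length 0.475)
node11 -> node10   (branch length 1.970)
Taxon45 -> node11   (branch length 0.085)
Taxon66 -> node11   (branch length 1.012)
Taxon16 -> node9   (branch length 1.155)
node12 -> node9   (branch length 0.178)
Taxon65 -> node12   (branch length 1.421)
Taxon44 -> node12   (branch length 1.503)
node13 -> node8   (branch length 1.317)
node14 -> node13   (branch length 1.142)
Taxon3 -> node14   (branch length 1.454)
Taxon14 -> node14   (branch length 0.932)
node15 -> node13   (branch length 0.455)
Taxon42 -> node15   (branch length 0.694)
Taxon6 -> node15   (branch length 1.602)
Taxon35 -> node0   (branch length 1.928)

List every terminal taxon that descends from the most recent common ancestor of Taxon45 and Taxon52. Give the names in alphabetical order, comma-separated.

Taxon1, Taxon12, Taxon14, Taxon16, Taxon2, Taxon29, Taxon3, Taxon39, Taxon41, Taxon42, Taxon43, Taxon44, Taxon45, Taxon47, Taxon52, Taxon6, Taxon65, Taxon66

Tracing Taxon45: it sits inside (Taxon45,Taxon66).
Tracing Taxon52: it sits inside ((Taxon2,(Taxon47,Taxon1,Taxon39)),Taxon52).
The smallest clade enclosing both is (((Taxon29,Taxon12),(((Taxon2,(Taxon47,Taxon1,Taxon39)),Taxon52),Taxon43)),(((Taxon41,(Taxon45,Taxon66)),Taxon16,(Taxon65,Taxon44)),((Taxon3,Taxon14),(Taxon42,Taxon6)))); the answer is its 18 terminal taxa in alphabetical order.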